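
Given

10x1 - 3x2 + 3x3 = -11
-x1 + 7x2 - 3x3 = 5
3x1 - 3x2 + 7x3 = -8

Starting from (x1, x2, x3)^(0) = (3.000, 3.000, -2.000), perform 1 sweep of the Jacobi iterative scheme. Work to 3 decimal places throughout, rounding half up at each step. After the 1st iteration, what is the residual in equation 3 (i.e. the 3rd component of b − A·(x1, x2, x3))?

Iteration 1:
  x1 = (-11 - (-3)·3.000 - (3)·-2.000) / (10) = 0.400
  x2 = (5 - (-1)·3.000 - (-3)·-2.000) / (7) = 0.286
  x3 = (-8 - (3)·3.000 - (-3)·3.000) / (7) = -1.143
Residual b − A·x = (-10.713, -0.031, -0.341)

-0.341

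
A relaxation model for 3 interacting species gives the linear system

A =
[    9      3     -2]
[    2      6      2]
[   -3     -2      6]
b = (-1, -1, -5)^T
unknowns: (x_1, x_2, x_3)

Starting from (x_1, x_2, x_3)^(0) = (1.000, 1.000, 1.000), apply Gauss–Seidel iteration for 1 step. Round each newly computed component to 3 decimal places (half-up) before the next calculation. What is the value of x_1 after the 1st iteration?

-0.222

Iteration 1:
  x_1 = (-1 - (3)·1.000 - (-2)·1.000) / (9) = -0.222
  x_2 = (-1 - (2)·-0.222 - (2)·1.000) / (6) = -0.426
  x_3 = (-5 - (-3)·-0.222 - (-2)·-0.426) / (6) = -1.086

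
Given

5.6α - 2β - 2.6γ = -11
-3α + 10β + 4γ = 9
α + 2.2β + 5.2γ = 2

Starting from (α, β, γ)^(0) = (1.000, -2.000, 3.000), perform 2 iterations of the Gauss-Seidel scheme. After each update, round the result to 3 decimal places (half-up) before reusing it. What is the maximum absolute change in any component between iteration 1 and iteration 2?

0.683

Iteration 1:
  α = (-11 - (-2)·-2.000 - (-2.6)·3.000) / (5.6) = -1.286
  β = (9 - (-3)·-1.286 - (4)·3.000) / (10) = -0.686
  γ = (2 - (1)·-1.286 - (2.2)·-0.686) / (5.2) = 0.922
Iteration 2:
  α = (-11 - (-2)·-0.686 - (-2.6)·0.922) / (5.6) = -1.781
  β = (9 - (-3)·-1.781 - (4)·0.922) / (10) = -0.003
  γ = (2 - (1)·-1.781 - (2.2)·-0.003) / (5.2) = 0.728
Change: (-0.495, 0.683, -0.194) → max |·| = 0.683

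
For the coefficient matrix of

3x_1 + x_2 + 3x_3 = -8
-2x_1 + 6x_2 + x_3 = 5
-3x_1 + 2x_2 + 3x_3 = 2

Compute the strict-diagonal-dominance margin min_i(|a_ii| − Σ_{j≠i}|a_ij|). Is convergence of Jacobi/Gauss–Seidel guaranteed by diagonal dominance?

-2

row 1: |3| − (1+3) = -1
row 2: |6| − (2+1) = 3
row 3: |3| − (3+2) = -2
minimum over rows = -2 → not strictly diagonally dominant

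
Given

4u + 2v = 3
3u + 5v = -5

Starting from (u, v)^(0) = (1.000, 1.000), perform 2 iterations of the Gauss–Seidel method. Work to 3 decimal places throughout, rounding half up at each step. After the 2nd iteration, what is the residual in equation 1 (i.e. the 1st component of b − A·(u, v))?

Iteration 1:
  u = (3 - (2)·1.000) / (4) = 0.250
  v = (-5 - (3)·0.250) / (5) = -1.150
Iteration 2:
  u = (3 - (2)·-1.150) / (4) = 1.325
  v = (-5 - (3)·1.325) / (5) = -1.795
Residual b − A·x = (1.290, 0.000)

1.290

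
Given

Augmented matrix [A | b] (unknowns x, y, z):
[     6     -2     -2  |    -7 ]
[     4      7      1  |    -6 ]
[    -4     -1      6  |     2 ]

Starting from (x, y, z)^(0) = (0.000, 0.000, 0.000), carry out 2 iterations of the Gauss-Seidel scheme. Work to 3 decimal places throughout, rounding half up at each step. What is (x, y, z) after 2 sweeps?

(-1.389, 0.005, -0.592)

Iteration 1:
  x = (-7 - (-2)·0.000 - (-2)·0.000) / (6) = -1.167
  y = (-6 - (4)·-1.167 - (1)·0.000) / (7) = -0.190
  z = (2 - (-4)·-1.167 - (-1)·-0.190) / (6) = -0.476
Iteration 2:
  x = (-7 - (-2)·-0.190 - (-2)·-0.476) / (6) = -1.389
  y = (-6 - (4)·-1.389 - (1)·-0.476) / (7) = 0.005
  z = (2 - (-4)·-1.389 - (-1)·0.005) / (6) = -0.592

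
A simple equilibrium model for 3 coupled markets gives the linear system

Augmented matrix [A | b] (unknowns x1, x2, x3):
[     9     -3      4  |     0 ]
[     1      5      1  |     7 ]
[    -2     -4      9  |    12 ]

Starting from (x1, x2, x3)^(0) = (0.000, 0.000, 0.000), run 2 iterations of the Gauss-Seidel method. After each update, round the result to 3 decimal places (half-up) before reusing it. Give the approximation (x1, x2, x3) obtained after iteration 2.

Iteration 1:
  x1 = (0 - (-3)·0.000 - (4)·0.000) / (9) = 0.000
  x2 = (7 - (1)·0.000 - (1)·0.000) / (5) = 1.400
  x3 = (12 - (-2)·0.000 - (-4)·1.400) / (9) = 1.956
Iteration 2:
  x1 = (0 - (-3)·1.400 - (4)·1.956) / (9) = -0.403
  x2 = (7 - (1)·-0.403 - (1)·1.956) / (5) = 1.089
  x3 = (12 - (-2)·-0.403 - (-4)·1.089) / (9) = 1.728

(-0.403, 1.089, 1.728)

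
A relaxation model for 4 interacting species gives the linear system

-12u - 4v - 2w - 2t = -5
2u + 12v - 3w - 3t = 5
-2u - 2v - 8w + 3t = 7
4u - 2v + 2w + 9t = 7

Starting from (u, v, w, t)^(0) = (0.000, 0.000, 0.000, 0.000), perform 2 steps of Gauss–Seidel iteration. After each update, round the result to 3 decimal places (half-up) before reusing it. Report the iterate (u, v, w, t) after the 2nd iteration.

Iteration 1:
  u = (-5 - (-4)·0.000 - (-2)·0.000 - (-2)·0.000) / (-12) = 0.417
  v = (5 - (2)·0.417 - (-3)·0.000 - (-3)·0.000) / (12) = 0.347
  w = (7 - (-2)·0.417 - (-2)·0.347 - (3)·0.000) / (-8) = -1.066
  t = (7 - (4)·0.417 - (-2)·0.347 - (2)·-1.066) / (9) = 0.906
Iteration 2:
  u = (-5 - (-4)·0.347 - (-2)·-1.066 - (-2)·0.906) / (-12) = 0.328
  v = (5 - (2)·0.328 - (-3)·-1.066 - (-3)·0.906) / (12) = 0.322
  w = (7 - (-2)·0.328 - (-2)·0.322 - (3)·0.906) / (-8) = -0.698
  t = (7 - (4)·0.328 - (-2)·0.322 - (2)·-0.698) / (9) = 0.859

(0.328, 0.322, -0.698, 0.859)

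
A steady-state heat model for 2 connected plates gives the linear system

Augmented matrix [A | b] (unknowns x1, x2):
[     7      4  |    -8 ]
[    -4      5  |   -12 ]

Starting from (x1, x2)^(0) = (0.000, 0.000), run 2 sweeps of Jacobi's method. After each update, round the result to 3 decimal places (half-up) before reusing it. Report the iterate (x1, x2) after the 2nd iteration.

(0.229, -3.314)

Iteration 1:
  x1 = (-8 - (4)·0.000) / (7) = -1.143
  x2 = (-12 - (-4)·0.000) / (5) = -2.400
Iteration 2:
  x1 = (-8 - (4)·-2.400) / (7) = 0.229
  x2 = (-12 - (-4)·-1.143) / (5) = -3.314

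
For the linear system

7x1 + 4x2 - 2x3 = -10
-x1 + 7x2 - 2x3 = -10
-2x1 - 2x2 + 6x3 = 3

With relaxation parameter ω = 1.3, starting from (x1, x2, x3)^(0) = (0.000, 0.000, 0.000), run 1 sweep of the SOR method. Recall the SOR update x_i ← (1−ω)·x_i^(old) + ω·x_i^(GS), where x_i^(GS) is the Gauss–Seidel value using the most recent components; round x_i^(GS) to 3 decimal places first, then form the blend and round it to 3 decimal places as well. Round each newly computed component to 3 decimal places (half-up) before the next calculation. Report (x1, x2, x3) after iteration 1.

(-1.858, -2.202, -1.109)

Iteration 1:
  x1: GS value = (-10 - (4)·0.000 - (-2)·0.000) / (7) = -1.429;  x1 ← (1−ω)·0.000 + ω·-1.429 = -1.858
  x2: GS value = (-10 - (-1)·-1.858 - (-2)·0.000) / (7) = -1.694;  x2 ← (1−ω)·0.000 + ω·-1.694 = -2.202
  x3: GS value = (3 - (-2)·-1.858 - (-2)·-2.202) / (6) = -0.853;  x3 ← (1−ω)·0.000 + ω·-0.853 = -1.109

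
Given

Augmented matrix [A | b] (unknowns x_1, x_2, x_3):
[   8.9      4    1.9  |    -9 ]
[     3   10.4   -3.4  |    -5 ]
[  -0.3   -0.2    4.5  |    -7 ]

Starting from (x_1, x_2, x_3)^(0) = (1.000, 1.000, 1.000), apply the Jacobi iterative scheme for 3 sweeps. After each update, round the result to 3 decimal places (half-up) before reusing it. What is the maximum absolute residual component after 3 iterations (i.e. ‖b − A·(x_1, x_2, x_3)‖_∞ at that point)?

1.523

Iteration 1:
  x_1 = (-9 - (4)·1.000 - (1.9)·1.000) / (8.9) = -1.674
  x_2 = (-5 - (3)·1.000 - (-3.4)·1.000) / (10.4) = -0.442
  x_3 = (-7 - (-0.3)·1.000 - (-0.2)·1.000) / (4.5) = -1.444
Iteration 2:
  x_1 = (-9 - (4)·-0.442 - (1.9)·-1.444) / (8.9) = -0.504
  x_2 = (-5 - (3)·-1.674 - (-3.4)·-1.444) / (10.4) = -0.470
  x_3 = (-7 - (-0.3)·-1.674 - (-0.2)·-0.442) / (4.5) = -1.687
Iteration 3:
  x_1 = (-9 - (4)·-0.470 - (1.9)·-1.687) / (8.9) = -0.440
  x_2 = (-5 - (3)·-0.504 - (-3.4)·-1.687) / (10.4) = -0.887
  x_3 = (-7 - (-0.3)·-0.504 - (-0.2)·-0.470) / (4.5) = -1.610
Residual b − A·x = (1.523, 0.071, -0.064); ∞-norm = 1.523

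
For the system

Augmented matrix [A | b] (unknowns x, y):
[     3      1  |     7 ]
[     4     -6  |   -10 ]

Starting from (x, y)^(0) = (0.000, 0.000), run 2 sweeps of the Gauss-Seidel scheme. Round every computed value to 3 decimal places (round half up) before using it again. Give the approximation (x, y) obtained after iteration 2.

(1.259, 2.506)

Iteration 1:
  x = (7 - (1)·0.000) / (3) = 2.333
  y = (-10 - (4)·2.333) / (-6) = 3.222
Iteration 2:
  x = (7 - (1)·3.222) / (3) = 1.259
  y = (-10 - (4)·1.259) / (-6) = 2.506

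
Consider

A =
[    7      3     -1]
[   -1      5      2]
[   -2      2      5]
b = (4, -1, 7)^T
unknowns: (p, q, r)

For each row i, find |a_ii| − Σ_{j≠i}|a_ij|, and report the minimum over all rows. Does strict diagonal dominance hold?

row 1: |7| − (3+1) = 3
row 2: |5| − (1+2) = 2
row 3: |5| − (2+2) = 1
minimum over rows = 1 → strictly diagonally dominant (convergence guaranteed)

1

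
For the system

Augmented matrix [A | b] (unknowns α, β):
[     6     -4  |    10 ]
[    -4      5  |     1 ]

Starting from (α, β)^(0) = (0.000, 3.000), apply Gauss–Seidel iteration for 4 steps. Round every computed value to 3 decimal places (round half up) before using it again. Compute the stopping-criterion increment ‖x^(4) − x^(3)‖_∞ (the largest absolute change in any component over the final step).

0.025

Iteration 1:
  α = (10 - (-4)·3.000) / (6) = 3.667
  β = (1 - (-4)·3.667) / (5) = 3.134
Iteration 2:
  α = (10 - (-4)·3.134) / (6) = 3.756
  β = (1 - (-4)·3.756) / (5) = 3.205
Iteration 3:
  α = (10 - (-4)·3.205) / (6) = 3.803
  β = (1 - (-4)·3.803) / (5) = 3.242
Iteration 4:
  α = (10 - (-4)·3.242) / (6) = 3.828
  β = (1 - (-4)·3.828) / (5) = 3.262
Change: (0.025, 0.020) → max |·| = 0.025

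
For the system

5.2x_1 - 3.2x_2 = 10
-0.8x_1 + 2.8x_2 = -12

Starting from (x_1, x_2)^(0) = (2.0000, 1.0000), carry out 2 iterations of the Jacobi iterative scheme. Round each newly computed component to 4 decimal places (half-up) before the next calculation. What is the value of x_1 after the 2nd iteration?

Iteration 1:
  x_1 = (10 - (-3.2)·1.0000) / (5.2) = 2.5385
  x_2 = (-12 - (-0.8)·2.0000) / (2.8) = -3.7143
Iteration 2:
  x_1 = (10 - (-3.2)·-3.7143) / (5.2) = -0.3626
  x_2 = (-12 - (-0.8)·2.5385) / (2.8) = -3.5604

-0.3626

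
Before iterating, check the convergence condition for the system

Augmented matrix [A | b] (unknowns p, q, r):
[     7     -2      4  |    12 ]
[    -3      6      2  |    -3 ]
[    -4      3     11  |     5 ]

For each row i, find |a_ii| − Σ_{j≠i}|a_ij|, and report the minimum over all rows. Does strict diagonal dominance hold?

row 1: |7| − (2+4) = 1
row 2: |6| − (3+2) = 1
row 3: |11| − (4+3) = 4
minimum over rows = 1 → strictly diagonally dominant (convergence guaranteed)

1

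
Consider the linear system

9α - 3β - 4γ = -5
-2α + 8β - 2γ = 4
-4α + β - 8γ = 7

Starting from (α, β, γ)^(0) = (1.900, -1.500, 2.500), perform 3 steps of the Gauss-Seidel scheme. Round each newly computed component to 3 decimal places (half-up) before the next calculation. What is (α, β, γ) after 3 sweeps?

Iteration 1:
  α = (-5 - (-3)·-1.500 - (-4)·2.500) / (9) = 0.056
  β = (4 - (-2)·0.056 - (-2)·2.500) / (8) = 1.139
  γ = (7 - (-4)·0.056 - (1)·1.139) / (-8) = -0.761
Iteration 2:
  α = (-5 - (-3)·1.139 - (-4)·-0.761) / (9) = -0.514
  β = (4 - (-2)·-0.514 - (-2)·-0.761) / (8) = 0.181
  γ = (7 - (-4)·-0.514 - (1)·0.181) / (-8) = -0.595
Iteration 3:
  α = (-5 - (-3)·0.181 - (-4)·-0.595) / (9) = -0.760
  β = (4 - (-2)·-0.760 - (-2)·-0.595) / (8) = 0.161
  γ = (7 - (-4)·-0.760 - (1)·0.161) / (-8) = -0.475

(-0.760, 0.161, -0.475)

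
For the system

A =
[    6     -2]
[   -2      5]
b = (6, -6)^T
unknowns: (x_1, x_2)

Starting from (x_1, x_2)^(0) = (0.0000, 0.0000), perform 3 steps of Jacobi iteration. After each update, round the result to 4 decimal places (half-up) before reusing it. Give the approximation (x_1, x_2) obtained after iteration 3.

(0.7333, -0.9600)

Iteration 1:
  x_1 = (6 - (-2)·0.0000) / (6) = 1.0000
  x_2 = (-6 - (-2)·0.0000) / (5) = -1.2000
Iteration 2:
  x_1 = (6 - (-2)·-1.2000) / (6) = 0.6000
  x_2 = (-6 - (-2)·1.0000) / (5) = -0.8000
Iteration 3:
  x_1 = (6 - (-2)·-0.8000) / (6) = 0.7333
  x_2 = (-6 - (-2)·0.6000) / (5) = -0.9600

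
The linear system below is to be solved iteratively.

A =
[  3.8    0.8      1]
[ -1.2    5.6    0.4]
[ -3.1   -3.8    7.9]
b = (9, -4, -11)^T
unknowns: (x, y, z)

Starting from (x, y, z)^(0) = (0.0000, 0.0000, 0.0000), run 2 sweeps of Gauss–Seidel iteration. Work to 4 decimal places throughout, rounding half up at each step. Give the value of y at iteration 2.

Iteration 1:
  x = (9 - (0.8)·0.0000 - (1)·0.0000) / (3.8) = 2.3684
  y = (-4 - (-1.2)·2.3684 - (0.4)·0.0000) / (5.6) = -0.2068
  z = (-11 - (-3.1)·2.3684 - (-3.8)·-0.2068) / (7.9) = -0.5625
Iteration 2:
  x = (9 - (0.8)·-0.2068 - (1)·-0.5625) / (3.8) = 2.5600
  y = (-4 - (-1.2)·2.5600 - (0.4)·-0.5625) / (5.6) = -0.1255
  z = (-11 - (-3.1)·2.5600 - (-3.8)·-0.1255) / (7.9) = -0.4482

-0.1255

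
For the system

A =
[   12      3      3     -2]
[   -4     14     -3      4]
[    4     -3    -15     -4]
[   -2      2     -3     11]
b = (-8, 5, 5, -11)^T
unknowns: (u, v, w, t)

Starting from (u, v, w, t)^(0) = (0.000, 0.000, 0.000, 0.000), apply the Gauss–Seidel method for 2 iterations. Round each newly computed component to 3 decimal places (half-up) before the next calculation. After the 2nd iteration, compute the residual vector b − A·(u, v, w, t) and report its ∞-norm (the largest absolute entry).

1.444

Iteration 1:
  u = (-8 - (3)·0.000 - (3)·0.000 - (-2)·0.000) / (12) = -0.667
  v = (5 - (-4)·-0.667 - (-3)·0.000 - (4)·0.000) / (14) = 0.167
  w = (5 - (4)·-0.667 - (-3)·0.167 - (-4)·0.000) / (-15) = -0.545
  t = (-11 - (-2)·-0.667 - (2)·0.167 - (-3)·-0.545) / (11) = -1.300
Iteration 2:
  u = (-8 - (3)·0.167 - (3)·-0.545 - (-2)·-1.300) / (12) = -0.789
  v = (5 - (-4)·-0.789 - (-3)·-0.545 - (4)·-1.300) / (14) = 0.386
  w = (5 - (4)·-0.789 - (-3)·0.386 - (-4)·-1.300) / (-15) = -0.274
  t = (-11 - (-2)·-0.789 - (2)·0.386 - (-3)·-0.274) / (11) = -1.288
Residual b − A·x = (-1.444, 0.770, 0.052, -0.004); ∞-norm = 1.444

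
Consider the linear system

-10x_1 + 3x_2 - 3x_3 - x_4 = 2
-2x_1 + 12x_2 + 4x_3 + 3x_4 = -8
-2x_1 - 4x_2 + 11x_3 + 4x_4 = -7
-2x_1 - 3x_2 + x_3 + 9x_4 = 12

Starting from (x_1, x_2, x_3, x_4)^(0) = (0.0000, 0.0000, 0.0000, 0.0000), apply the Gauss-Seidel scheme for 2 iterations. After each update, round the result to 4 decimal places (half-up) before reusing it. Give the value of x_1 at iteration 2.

-0.2477

Iteration 1:
  x_1 = (2 - (3)·0.0000 - (-3)·0.0000 - (-1)·0.0000) / (-10) = -0.2000
  x_2 = (-8 - (-2)·-0.2000 - (4)·0.0000 - (3)·0.0000) / (12) = -0.7000
  x_3 = (-7 - (-2)·-0.2000 - (-4)·-0.7000 - (4)·0.0000) / (11) = -0.9273
  x_4 = (12 - (-2)·-0.2000 - (-3)·-0.7000 - (1)·-0.9273) / (9) = 1.1586
Iteration 2:
  x_1 = (2 - (3)·-0.7000 - (-3)·-0.9273 - (-1)·1.1586) / (-10) = -0.2477
  x_2 = (-8 - (-2)·-0.2477 - (4)·-0.9273 - (3)·1.1586) / (12) = -0.6885
  x_3 = (-7 - (-2)·-0.2477 - (-4)·-0.6885 - (4)·1.1586) / (11) = -1.3531
  x_4 = (12 - (-2)·-0.2477 - (-3)·-0.6885 - (1)·-1.3531) / (9) = 1.1991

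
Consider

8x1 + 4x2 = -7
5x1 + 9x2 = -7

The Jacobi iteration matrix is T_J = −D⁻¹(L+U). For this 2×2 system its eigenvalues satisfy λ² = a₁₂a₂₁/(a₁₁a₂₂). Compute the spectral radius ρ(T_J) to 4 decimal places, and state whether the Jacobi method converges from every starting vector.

a₁₂a₂₁/(a₁₁a₂₂) = (4)·(5) / ((8)·(9)) = 0.277778
ρ = √|0.277778| = √0.277778 = 0.5270
ρ < 1, so Jacobi converges

0.5270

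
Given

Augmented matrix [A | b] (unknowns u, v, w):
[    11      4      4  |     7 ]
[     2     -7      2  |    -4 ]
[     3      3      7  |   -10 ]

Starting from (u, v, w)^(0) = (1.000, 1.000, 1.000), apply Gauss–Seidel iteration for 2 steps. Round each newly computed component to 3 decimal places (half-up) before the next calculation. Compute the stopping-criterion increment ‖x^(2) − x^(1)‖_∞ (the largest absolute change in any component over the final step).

1.060

Iteration 1:
  u = (7 - (4)·1.000 - (4)·1.000) / (11) = -0.091
  v = (-4 - (2)·-0.091 - (2)·1.000) / (-7) = 0.831
  w = (-10 - (3)·-0.091 - (3)·0.831) / (7) = -1.746
Iteration 2:
  u = (7 - (4)·0.831 - (4)·-1.746) / (11) = 0.969
  v = (-4 - (2)·0.969 - (2)·-1.746) / (-7) = 0.349
  w = (-10 - (3)·0.969 - (3)·0.349) / (7) = -1.993
Change: (1.060, -0.482, -0.247) → max |·| = 1.060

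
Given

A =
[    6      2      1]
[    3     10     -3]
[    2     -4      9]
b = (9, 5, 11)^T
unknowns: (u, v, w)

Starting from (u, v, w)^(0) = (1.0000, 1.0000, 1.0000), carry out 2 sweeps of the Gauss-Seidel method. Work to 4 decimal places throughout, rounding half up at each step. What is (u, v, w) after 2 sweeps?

(1.1296, 0.5278, 1.2058)

Iteration 1:
  u = (9 - (2)·1.0000 - (1)·1.0000) / (6) = 1.0000
  v = (5 - (3)·1.0000 - (-3)·1.0000) / (10) = 0.5000
  w = (11 - (2)·1.0000 - (-4)·0.5000) / (9) = 1.2222
Iteration 2:
  u = (9 - (2)·0.5000 - (1)·1.2222) / (6) = 1.1296
  v = (5 - (3)·1.1296 - (-3)·1.2222) / (10) = 0.5278
  w = (11 - (2)·1.1296 - (-4)·0.5278) / (9) = 1.2058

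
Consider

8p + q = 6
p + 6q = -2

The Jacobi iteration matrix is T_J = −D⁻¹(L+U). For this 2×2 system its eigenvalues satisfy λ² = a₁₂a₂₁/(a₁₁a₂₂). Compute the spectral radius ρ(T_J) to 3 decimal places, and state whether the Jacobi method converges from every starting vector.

a₁₂a₂₁/(a₁₁a₂₂) = (1)·(1) / ((8)·(6)) = 0.020833
ρ = √|0.020833| = √0.020833 = 0.144
ρ < 1, so Jacobi converges

0.144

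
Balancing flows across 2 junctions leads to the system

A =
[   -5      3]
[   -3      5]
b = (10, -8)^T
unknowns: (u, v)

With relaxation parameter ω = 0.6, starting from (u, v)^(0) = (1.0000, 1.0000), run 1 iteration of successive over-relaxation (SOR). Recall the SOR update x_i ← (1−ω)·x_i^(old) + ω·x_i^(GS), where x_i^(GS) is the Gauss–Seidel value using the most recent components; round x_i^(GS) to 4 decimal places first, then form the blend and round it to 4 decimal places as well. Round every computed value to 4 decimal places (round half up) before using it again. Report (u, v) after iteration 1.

Iteration 1:
  u: GS value = (10 - (3)·1.0000) / (-5) = -1.4000;  u ← (1−ω)·1.0000 + ω·-1.4000 = -0.4400
  v: GS value = (-8 - (-3)·-0.4400) / (5) = -1.8640;  v ← (1−ω)·1.0000 + ω·-1.8640 = -0.7184

(-0.4400, -0.7184)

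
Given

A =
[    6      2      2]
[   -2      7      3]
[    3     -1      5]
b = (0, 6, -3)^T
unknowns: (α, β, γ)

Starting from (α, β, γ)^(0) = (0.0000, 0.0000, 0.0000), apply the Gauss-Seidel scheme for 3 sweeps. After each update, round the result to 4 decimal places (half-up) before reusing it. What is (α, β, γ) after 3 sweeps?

(-0.2286, 0.9265, -0.2775)

Iteration 1:
  α = (0 - (2)·0.0000 - (2)·0.0000) / (6) = 0.0000
  β = (6 - (-2)·0.0000 - (3)·0.0000) / (7) = 0.8571
  γ = (-3 - (3)·0.0000 - (-1)·0.8571) / (5) = -0.4286
Iteration 2:
  α = (0 - (2)·0.8571 - (2)·-0.4286) / (6) = -0.1428
  β = (6 - (-2)·-0.1428 - (3)·-0.4286) / (7) = 1.0000
  γ = (-3 - (3)·-0.1428 - (-1)·1.0000) / (5) = -0.3143
Iteration 3:
  α = (0 - (2)·1.0000 - (2)·-0.3143) / (6) = -0.2286
  β = (6 - (-2)·-0.2286 - (3)·-0.3143) / (7) = 0.9265
  γ = (-3 - (3)·-0.2286 - (-1)·0.9265) / (5) = -0.2775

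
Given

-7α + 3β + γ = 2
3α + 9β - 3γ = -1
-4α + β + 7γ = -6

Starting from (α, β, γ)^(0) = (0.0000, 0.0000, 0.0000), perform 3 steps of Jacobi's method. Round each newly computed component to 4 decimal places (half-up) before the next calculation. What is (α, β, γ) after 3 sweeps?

(-0.5585, -0.2940, -1.0745)

Iteration 1:
  α = (2 - (3)·0.0000 - (1)·0.0000) / (-7) = -0.2857
  β = (-1 - (3)·0.0000 - (-3)·0.0000) / (9) = -0.1111
  γ = (-6 - (-4)·0.0000 - (1)·0.0000) / (7) = -0.8571
Iteration 2:
  α = (2 - (3)·-0.1111 - (1)·-0.8571) / (-7) = -0.4558
  β = (-1 - (3)·-0.2857 - (-3)·-0.8571) / (9) = -0.3016
  γ = (-6 - (-4)·-0.2857 - (1)·-0.1111) / (7) = -1.0045
Iteration 3:
  α = (2 - (3)·-0.3016 - (1)·-1.0045) / (-7) = -0.5585
  β = (-1 - (3)·-0.4558 - (-3)·-1.0045) / (9) = -0.2940
  γ = (-6 - (-4)·-0.4558 - (1)·-0.3016) / (7) = -1.0745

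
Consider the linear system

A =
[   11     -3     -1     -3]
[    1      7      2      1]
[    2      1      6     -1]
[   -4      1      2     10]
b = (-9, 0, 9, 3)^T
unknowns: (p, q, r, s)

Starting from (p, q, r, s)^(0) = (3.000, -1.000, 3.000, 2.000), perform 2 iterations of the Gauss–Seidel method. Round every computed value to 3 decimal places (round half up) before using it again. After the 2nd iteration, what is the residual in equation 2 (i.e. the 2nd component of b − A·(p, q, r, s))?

0.760

Iteration 1:
  p = (-9 - (-3)·-1.000 - (-1)·3.000 - (-3)·2.000) / (11) = -0.273
  q = (0 - (1)·-0.273 - (2)·3.000 - (1)·2.000) / (7) = -1.104
  r = (9 - (2)·-0.273 - (1)·-1.104 - (-1)·2.000) / (6) = 2.108
  s = (3 - (-4)·-0.273 - (1)·-1.104 - (2)·2.108) / (10) = -0.120
Iteration 2:
  p = (-9 - (-3)·-1.104 - (-1)·2.108 - (-3)·-0.120) / (11) = -0.960
  q = (0 - (1)·-0.960 - (2)·2.108 - (1)·-0.120) / (7) = -0.448
  r = (9 - (2)·-0.960 - (1)·-0.448 - (-1)·-0.120) / (6) = 1.875
  s = (3 - (-4)·-0.960 - (1)·-0.448 - (2)·1.875) / (10) = -0.414
Residual b − A·x = (0.849, 0.760, -0.296, -0.002)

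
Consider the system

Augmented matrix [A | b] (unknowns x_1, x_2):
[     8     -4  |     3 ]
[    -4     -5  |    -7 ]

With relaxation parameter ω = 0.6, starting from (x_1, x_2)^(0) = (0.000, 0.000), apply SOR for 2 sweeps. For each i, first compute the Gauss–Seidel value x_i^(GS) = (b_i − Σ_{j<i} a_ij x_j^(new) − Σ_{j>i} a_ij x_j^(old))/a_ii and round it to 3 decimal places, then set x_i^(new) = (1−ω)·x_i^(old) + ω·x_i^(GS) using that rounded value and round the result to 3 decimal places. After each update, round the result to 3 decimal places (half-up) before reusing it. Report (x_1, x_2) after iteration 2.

(0.535, 0.876)

Iteration 1:
  x_1: GS value = (3 - (-4)·0.000) / (8) = 0.375;  x_1 ← (1−ω)·0.000 + ω·0.375 = 0.225
  x_2: GS value = (-7 - (-4)·0.225) / (-5) = 1.220;  x_2 ← (1−ω)·0.000 + ω·1.220 = 0.732
Iteration 2:
  x_1: GS value = (3 - (-4)·0.732) / (8) = 0.741;  x_1 ← (1−ω)·0.225 + ω·0.741 = 0.535
  x_2: GS value = (-7 - (-4)·0.535) / (-5) = 0.972;  x_2 ← (1−ω)·0.732 + ω·0.972 = 0.876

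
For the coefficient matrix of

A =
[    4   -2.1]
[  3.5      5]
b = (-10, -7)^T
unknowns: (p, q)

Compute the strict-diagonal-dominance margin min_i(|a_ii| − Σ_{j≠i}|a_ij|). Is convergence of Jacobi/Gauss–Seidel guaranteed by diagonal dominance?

1.5

row 1: |4| − (2.1) = 1.9
row 2: |5| − (3.5) = 1.5
minimum over rows = 1.5 → strictly diagonally dominant (convergence guaranteed)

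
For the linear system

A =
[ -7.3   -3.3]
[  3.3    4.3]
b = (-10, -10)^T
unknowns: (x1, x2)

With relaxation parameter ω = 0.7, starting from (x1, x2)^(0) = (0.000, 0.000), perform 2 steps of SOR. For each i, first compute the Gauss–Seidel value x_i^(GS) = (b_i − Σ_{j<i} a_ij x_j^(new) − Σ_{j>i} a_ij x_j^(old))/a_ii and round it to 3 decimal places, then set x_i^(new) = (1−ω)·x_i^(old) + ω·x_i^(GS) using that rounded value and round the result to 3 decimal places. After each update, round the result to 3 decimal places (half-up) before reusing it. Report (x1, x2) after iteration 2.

Iteration 1:
  x1: GS value = (-10 - (-3.3)·0.000) / (-7.3) = 1.370;  x1 ← (1−ω)·0.000 + ω·1.370 = 0.959
  x2: GS value = (-10 - (3.3)·0.959) / (4.3) = -3.062;  x2 ← (1−ω)·0.000 + ω·-3.062 = -2.143
Iteration 2:
  x1: GS value = (-10 - (-3.3)·-2.143) / (-7.3) = 2.339;  x1 ← (1−ω)·0.959 + ω·2.339 = 1.925
  x2: GS value = (-10 - (3.3)·1.925) / (4.3) = -3.803;  x2 ← (1−ω)·-2.143 + ω·-3.803 = -3.305

(1.925, -3.305)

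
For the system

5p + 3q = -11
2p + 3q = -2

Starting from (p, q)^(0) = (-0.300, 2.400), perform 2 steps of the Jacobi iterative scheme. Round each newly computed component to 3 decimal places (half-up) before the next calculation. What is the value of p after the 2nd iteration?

Iteration 1:
  p = (-11 - (3)·2.400) / (5) = -3.640
  q = (-2 - (2)·-0.300) / (3) = -0.467
Iteration 2:
  p = (-11 - (3)·-0.467) / (5) = -1.920
  q = (-2 - (2)·-3.640) / (3) = 1.760

-1.920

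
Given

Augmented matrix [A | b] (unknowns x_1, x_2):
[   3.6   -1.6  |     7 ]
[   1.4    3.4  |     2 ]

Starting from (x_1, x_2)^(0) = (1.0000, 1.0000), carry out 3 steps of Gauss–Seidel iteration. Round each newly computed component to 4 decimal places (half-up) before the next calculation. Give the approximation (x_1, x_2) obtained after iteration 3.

(1.8822, -0.1868)

Iteration 1:
  x_1 = (7 - (-1.6)·1.0000) / (3.6) = 2.3889
  x_2 = (2 - (1.4)·2.3889) / (3.4) = -0.3954
Iteration 2:
  x_1 = (7 - (-1.6)·-0.3954) / (3.6) = 1.7687
  x_2 = (2 - (1.4)·1.7687) / (3.4) = -0.1401
Iteration 3:
  x_1 = (7 - (-1.6)·-0.1401) / (3.6) = 1.8822
  x_2 = (2 - (1.4)·1.8822) / (3.4) = -0.1868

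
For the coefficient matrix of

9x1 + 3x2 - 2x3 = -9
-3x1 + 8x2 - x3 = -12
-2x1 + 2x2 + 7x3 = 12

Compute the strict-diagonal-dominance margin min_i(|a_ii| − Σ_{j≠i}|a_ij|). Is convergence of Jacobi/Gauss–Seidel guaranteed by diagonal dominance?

row 1: |9| − (3+2) = 4
row 2: |8| − (3+1) = 4
row 3: |7| − (2+2) = 3
minimum over rows = 3 → strictly diagonally dominant (convergence guaranteed)

3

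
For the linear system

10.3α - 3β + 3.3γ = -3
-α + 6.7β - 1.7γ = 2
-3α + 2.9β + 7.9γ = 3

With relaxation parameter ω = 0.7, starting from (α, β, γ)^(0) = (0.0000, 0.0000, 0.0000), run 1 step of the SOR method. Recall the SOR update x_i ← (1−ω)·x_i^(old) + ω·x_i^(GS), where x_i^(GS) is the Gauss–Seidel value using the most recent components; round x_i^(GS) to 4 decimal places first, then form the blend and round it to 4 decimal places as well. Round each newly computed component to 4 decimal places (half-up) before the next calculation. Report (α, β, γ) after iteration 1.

(-0.2039, 0.1877, 0.1634)

Iteration 1:
  α: GS value = (-3 - (-3)·0.0000 - (3.3)·0.0000) / (10.3) = -0.2913;  α ← (1−ω)·0.0000 + ω·-0.2913 = -0.2039
  β: GS value = (2 - (-1)·-0.2039 - (-1.7)·0.0000) / (6.7) = 0.2681;  β ← (1−ω)·0.0000 + ω·0.2681 = 0.1877
  γ: GS value = (3 - (-3)·-0.2039 - (2.9)·0.1877) / (7.9) = 0.2334;  γ ← (1−ω)·0.0000 + ω·0.2334 = 0.1634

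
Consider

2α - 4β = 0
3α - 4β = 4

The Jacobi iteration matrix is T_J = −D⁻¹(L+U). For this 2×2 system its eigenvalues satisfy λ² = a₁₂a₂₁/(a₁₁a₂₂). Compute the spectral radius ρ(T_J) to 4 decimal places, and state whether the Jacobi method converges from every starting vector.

a₁₂a₂₁/(a₁₁a₂₂) = (-4)·(3) / ((2)·(-4)) = 1.500000
ρ = √|1.500000| = √1.500000 = 1.2247
ρ > 1, so Jacobi diverges

1.2247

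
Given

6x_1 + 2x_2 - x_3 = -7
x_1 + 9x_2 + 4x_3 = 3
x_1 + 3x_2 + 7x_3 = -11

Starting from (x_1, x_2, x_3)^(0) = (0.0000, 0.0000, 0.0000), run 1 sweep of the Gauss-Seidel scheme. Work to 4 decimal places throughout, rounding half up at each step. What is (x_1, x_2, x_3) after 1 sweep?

(-1.1667, 0.4630, -1.6032)

Iteration 1:
  x_1 = (-7 - (2)·0.0000 - (-1)·0.0000) / (6) = -1.1667
  x_2 = (3 - (1)·-1.1667 - (4)·0.0000) / (9) = 0.4630
  x_3 = (-11 - (1)·-1.1667 - (3)·0.4630) / (7) = -1.6032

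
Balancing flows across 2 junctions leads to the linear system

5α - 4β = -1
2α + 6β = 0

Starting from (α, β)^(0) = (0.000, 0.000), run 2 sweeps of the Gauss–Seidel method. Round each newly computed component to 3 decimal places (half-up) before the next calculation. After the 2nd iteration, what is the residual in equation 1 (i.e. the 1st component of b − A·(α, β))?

-0.074

Iteration 1:
  α = (-1 - (-4)·0.000) / (5) = -0.200
  β = (0 - (2)·-0.200) / (6) = 0.067
Iteration 2:
  α = (-1 - (-4)·0.067) / (5) = -0.146
  β = (0 - (2)·-0.146) / (6) = 0.049
Residual b − A·x = (-0.074, -0.002)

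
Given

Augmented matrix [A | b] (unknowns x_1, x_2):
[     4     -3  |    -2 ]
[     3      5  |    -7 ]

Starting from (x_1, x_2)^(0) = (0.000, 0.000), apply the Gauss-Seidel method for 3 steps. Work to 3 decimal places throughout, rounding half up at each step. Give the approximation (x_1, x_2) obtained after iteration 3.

Iteration 1:
  x_1 = (-2 - (-3)·0.000) / (4) = -0.500
  x_2 = (-7 - (3)·-0.500) / (5) = -1.100
Iteration 2:
  x_1 = (-2 - (-3)·-1.100) / (4) = -1.325
  x_2 = (-7 - (3)·-1.325) / (5) = -0.605
Iteration 3:
  x_1 = (-2 - (-3)·-0.605) / (4) = -0.954
  x_2 = (-7 - (3)·-0.954) / (5) = -0.828

(-0.954, -0.828)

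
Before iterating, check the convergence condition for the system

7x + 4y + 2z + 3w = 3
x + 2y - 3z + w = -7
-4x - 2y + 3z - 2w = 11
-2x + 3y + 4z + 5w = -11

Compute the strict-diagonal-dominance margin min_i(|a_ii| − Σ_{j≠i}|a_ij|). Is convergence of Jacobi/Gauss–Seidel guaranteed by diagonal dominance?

-5

row 1: |7| − (4+2+3) = -2
row 2: |2| − (1+3+1) = -3
row 3: |3| − (4+2+2) = -5
row 4: |5| − (2+3+4) = -4
minimum over rows = -5 → not strictly diagonally dominant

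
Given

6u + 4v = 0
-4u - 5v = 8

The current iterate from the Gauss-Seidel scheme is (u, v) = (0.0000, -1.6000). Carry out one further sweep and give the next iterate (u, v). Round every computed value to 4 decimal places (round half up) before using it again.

(1.0667, -2.4534)

One sweep:
  u = (0 - (4)·-1.6000) / (6) = 1.0667
  v = (8 - (-4)·1.0667) / (-5) = -2.4534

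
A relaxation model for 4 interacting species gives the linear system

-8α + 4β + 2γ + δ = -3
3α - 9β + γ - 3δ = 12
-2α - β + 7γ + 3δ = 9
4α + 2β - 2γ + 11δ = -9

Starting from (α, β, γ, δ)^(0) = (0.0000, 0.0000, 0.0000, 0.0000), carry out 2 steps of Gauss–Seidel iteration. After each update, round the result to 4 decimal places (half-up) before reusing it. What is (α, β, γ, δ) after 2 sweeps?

(0.0118, -1.0228, 1.3628, -0.3887)

Iteration 1:
  α = (-3 - (4)·0.0000 - (2)·0.0000 - (1)·0.0000) / (-8) = 0.3750
  β = (12 - (3)·0.3750 - (1)·0.0000 - (-3)·0.0000) / (-9) = -1.2083
  γ = (9 - (-2)·0.3750 - (-1)·-1.2083 - (3)·0.0000) / (7) = 1.2202
  δ = (-9 - (4)·0.3750 - (2)·-1.2083 - (-2)·1.2202) / (11) = -0.5130
Iteration 2:
  α = (-3 - (4)·-1.2083 - (2)·1.2202 - (1)·-0.5130) / (-8) = 0.0118
  β = (12 - (3)·0.0118 - (1)·1.2202 - (-3)·-0.5130) / (-9) = -1.0228
  γ = (9 - (-2)·0.0118 - (-1)·-1.0228 - (3)·-0.5130) / (7) = 1.3628
  δ = (-9 - (4)·0.0118 - (2)·-1.0228 - (-2)·1.3628) / (11) = -0.3887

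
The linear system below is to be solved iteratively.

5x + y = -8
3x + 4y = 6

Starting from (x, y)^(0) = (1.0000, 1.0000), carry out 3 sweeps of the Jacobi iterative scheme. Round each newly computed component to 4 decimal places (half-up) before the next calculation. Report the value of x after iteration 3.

Iteration 1:
  x = (-8 - (1)·1.0000) / (5) = -1.8000
  y = (6 - (3)·1.0000) / (4) = 0.7500
Iteration 2:
  x = (-8 - (1)·0.7500) / (5) = -1.7500
  y = (6 - (3)·-1.8000) / (4) = 2.8500
Iteration 3:
  x = (-8 - (1)·2.8500) / (5) = -2.1700
  y = (6 - (3)·-1.7500) / (4) = 2.8125

-2.1700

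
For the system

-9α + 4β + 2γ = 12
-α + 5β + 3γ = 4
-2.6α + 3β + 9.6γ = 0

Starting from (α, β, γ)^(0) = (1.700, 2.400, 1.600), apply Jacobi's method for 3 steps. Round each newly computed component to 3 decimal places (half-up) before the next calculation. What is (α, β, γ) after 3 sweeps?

(-0.900, 0.556, -0.667)

Iteration 1:
  α = (12 - (4)·2.400 - (2)·1.600) / (-9) = 0.089
  β = (4 - (-1)·1.700 - (3)·1.600) / (5) = 0.180
  γ = (0 - (-2.6)·1.700 - (3)·2.400) / (9.6) = -0.290
Iteration 2:
  α = (12 - (4)·0.180 - (2)·-0.290) / (-9) = -1.318
  β = (4 - (-1)·0.089 - (3)·-0.290) / (5) = 0.992
  γ = (0 - (-2.6)·0.089 - (3)·0.180) / (9.6) = -0.032
Iteration 3:
  α = (12 - (4)·0.992 - (2)·-0.032) / (-9) = -0.900
  β = (4 - (-1)·-1.318 - (3)·-0.032) / (5) = 0.556
  γ = (0 - (-2.6)·-1.318 - (3)·0.992) / (9.6) = -0.667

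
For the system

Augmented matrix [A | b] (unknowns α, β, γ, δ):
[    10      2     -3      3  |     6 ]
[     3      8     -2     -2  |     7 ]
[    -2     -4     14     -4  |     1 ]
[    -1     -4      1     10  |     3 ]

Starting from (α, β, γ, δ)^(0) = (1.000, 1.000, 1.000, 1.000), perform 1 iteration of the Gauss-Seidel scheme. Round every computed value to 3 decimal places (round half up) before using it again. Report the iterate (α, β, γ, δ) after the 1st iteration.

Iteration 1:
  α = (6 - (2)·1.000 - (-3)·1.000 - (3)·1.000) / (10) = 0.400
  β = (7 - (3)·0.400 - (-2)·1.000 - (-2)·1.000) / (8) = 1.225
  γ = (1 - (-2)·0.400 - (-4)·1.225 - (-4)·1.000) / (14) = 0.764
  δ = (3 - (-1)·0.400 - (-4)·1.225 - (1)·0.764) / (10) = 0.754

(0.400, 1.225, 0.764, 0.754)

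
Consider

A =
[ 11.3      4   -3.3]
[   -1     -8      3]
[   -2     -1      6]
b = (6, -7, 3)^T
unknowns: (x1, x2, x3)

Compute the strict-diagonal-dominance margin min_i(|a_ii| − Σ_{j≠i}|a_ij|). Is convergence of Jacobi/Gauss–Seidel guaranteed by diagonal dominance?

row 1: |11.3| − (4+3.3) = 4
row 2: |-8| − (1+3) = 4
row 3: |6| − (2+1) = 3
minimum over rows = 3 → strictly diagonally dominant (convergence guaranteed)

3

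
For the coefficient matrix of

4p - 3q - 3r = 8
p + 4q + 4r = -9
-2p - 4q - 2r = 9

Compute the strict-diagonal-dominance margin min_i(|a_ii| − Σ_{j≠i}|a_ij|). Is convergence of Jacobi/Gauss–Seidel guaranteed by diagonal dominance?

row 1: |4| − (3+3) = -2
row 2: |4| − (1+4) = -1
row 3: |-2| − (2+4) = -4
minimum over rows = -4 → not strictly diagonally dominant

-4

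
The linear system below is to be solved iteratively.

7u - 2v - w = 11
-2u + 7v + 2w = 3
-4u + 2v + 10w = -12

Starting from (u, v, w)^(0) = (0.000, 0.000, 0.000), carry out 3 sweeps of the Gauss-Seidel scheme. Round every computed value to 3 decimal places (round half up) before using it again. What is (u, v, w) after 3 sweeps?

Iteration 1:
  u = (11 - (-2)·0.000 - (-1)·0.000) / (7) = 1.571
  v = (3 - (-2)·1.571 - (2)·0.000) / (7) = 0.877
  w = (-12 - (-4)·1.571 - (2)·0.877) / (10) = -0.747
Iteration 2:
  u = (11 - (-2)·0.877 - (-1)·-0.747) / (7) = 1.715
  v = (3 - (-2)·1.715 - (2)·-0.747) / (7) = 1.132
  w = (-12 - (-4)·1.715 - (2)·1.132) / (10) = -0.740
Iteration 3:
  u = (11 - (-2)·1.132 - (-1)·-0.740) / (7) = 1.789
  v = (3 - (-2)·1.789 - (2)·-0.740) / (7) = 1.151
  w = (-12 - (-4)·1.789 - (2)·1.151) / (10) = -0.715

(1.789, 1.151, -0.715)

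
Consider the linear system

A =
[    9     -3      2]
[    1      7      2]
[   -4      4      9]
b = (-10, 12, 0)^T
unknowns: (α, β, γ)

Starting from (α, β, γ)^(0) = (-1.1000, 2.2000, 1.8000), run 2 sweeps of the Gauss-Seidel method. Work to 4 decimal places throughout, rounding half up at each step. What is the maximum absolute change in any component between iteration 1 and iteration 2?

0.7353

Iteration 1:
  α = (-10 - (-3)·2.2000 - (2)·1.8000) / (9) = -0.7778
  β = (12 - (1)·-0.7778 - (2)·1.8000) / (7) = 1.3111
  γ = (0 - (-4)·-0.7778 - (4)·1.3111) / (9) = -0.9284
Iteration 2:
  α = (-10 - (-3)·1.3111 - (2)·-0.9284) / (9) = -0.4678
  β = (12 - (1)·-0.4678 - (2)·-0.9284) / (7) = 2.0464
  γ = (0 - (-4)·-0.4678 - (4)·2.0464) / (9) = -1.1174
Change: (0.3100, 0.7353, -0.1890) → max |·| = 0.7353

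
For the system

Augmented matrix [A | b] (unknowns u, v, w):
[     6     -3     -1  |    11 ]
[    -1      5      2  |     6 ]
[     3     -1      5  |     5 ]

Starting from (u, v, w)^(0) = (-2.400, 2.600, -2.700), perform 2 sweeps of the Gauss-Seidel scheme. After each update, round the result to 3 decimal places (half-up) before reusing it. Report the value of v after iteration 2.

Iteration 1:
  u = (11 - (-3)·2.600 - (-1)·-2.700) / (6) = 2.683
  v = (6 - (-1)·2.683 - (2)·-2.700) / (5) = 2.817
  w = (5 - (3)·2.683 - (-1)·2.817) / (5) = -0.046
Iteration 2:
  u = (11 - (-3)·2.817 - (-1)·-0.046) / (6) = 3.234
  v = (6 - (-1)·3.234 - (2)·-0.046) / (5) = 1.865
  w = (5 - (3)·3.234 - (-1)·1.865) / (5) = -0.567

1.865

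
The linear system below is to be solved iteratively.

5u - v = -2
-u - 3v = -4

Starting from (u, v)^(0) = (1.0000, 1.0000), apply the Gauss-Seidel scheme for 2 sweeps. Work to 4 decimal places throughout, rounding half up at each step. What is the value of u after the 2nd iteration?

-0.1200

Iteration 1:
  u = (-2 - (-1)·1.0000) / (5) = -0.2000
  v = (-4 - (-1)·-0.2000) / (-3) = 1.4000
Iteration 2:
  u = (-2 - (-1)·1.4000) / (5) = -0.1200
  v = (-4 - (-1)·-0.1200) / (-3) = 1.3733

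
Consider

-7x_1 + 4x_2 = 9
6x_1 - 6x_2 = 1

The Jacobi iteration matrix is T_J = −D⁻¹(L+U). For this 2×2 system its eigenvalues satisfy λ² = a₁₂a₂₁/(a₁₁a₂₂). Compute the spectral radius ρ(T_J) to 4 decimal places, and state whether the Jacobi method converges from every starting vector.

a₁₂a₂₁/(a₁₁a₂₂) = (4)·(6) / ((-7)·(-6)) = 0.571429
ρ = √|0.571429| = √0.571429 = 0.7559
ρ < 1, so Jacobi converges

0.7559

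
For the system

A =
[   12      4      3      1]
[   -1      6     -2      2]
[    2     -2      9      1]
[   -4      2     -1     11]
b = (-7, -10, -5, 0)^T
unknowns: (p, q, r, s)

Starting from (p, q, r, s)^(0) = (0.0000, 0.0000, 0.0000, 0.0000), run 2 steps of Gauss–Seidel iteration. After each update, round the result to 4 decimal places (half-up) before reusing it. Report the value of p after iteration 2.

Iteration 1:
  p = (-7 - (4)·0.0000 - (3)·0.0000 - (1)·0.0000) / (12) = -0.5833
  q = (-10 - (-1)·-0.5833 - (-2)·0.0000 - (2)·0.0000) / (6) = -1.7639
  r = (-5 - (2)·-0.5833 - (-2)·-1.7639 - (1)·0.0000) / (9) = -0.8179
  s = (0 - (-4)·-0.5833 - (2)·-1.7639 - (-1)·-0.8179) / (11) = 0.0342
Iteration 2:
  p = (-7 - (4)·-1.7639 - (3)·-0.8179 - (1)·0.0342) / (12) = 0.2063
  q = (-10 - (-1)·0.2063 - (-2)·-0.8179 - (2)·0.0342) / (6) = -1.9163
  r = (-5 - (2)·0.2063 - (-2)·-1.9163 - (1)·0.0342) / (9) = -1.0310
  s = (0 - (-4)·0.2063 - (2)·-1.9163 - (-1)·-1.0310) / (11) = 0.3297

0.2063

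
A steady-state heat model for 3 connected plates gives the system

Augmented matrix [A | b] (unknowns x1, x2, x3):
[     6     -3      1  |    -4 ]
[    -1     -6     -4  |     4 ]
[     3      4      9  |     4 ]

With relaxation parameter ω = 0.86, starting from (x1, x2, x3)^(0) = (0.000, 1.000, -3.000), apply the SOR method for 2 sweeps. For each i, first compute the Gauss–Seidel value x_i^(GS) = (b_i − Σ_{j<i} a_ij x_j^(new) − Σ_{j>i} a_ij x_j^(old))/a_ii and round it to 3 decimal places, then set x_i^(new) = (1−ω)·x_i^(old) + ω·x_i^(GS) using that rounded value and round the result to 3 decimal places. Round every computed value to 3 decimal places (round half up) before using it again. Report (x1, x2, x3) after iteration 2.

(0.088, -0.070, 0.300)

Iteration 1:
  x1: GS value = (-4 - (-3)·1.000 - (1)·-3.000) / (6) = 0.333;  x1 ← (1−ω)·0.000 + ω·0.333 = 0.286
  x2: GS value = (4 - (-1)·0.286 - (-4)·-3.000) / (-6) = 1.286;  x2 ← (1−ω)·1.000 + ω·1.286 = 1.246
  x3: GS value = (4 - (3)·0.286 - (4)·1.246) / (9) = -0.205;  x3 ← (1−ω)·-3.000 + ω·-0.205 = -0.596
Iteration 2:
  x1: GS value = (-4 - (-3)·1.246 - (1)·-0.596) / (6) = 0.056;  x1 ← (1−ω)·0.286 + ω·0.056 = 0.088
  x2: GS value = (4 - (-1)·0.088 - (-4)·-0.596) / (-6) = -0.284;  x2 ← (1−ω)·1.246 + ω·-0.284 = -0.070
  x3: GS value = (4 - (3)·0.088 - (4)·-0.070) / (9) = 0.446;  x3 ← (1−ω)·-0.596 + ω·0.446 = 0.300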